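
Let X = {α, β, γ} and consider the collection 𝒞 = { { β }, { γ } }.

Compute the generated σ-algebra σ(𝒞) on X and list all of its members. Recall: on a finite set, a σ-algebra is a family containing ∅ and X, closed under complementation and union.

σ(𝒞) (8 sets): { {}, { α }, { β }, { γ }, { α, β }, { α, γ }, { β, γ }, X }

Derivation:
Initial family (4 sets): { {}, { β }, { γ }, X }.
Iteration 1: +3 →
  { α, β }  = complement { γ }
  { α, γ }  = complement { β }
  { β, γ }  = { γ } ∪ { β }
  [7 total]
Iteration 2. New:
  { α }  = complement { β, γ }
  [8 total]
After Iteration 3 the family is unchanged; done.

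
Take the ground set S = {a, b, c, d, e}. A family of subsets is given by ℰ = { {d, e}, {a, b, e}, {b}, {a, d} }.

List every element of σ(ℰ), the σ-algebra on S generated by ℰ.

Start: ℰ ∪ {∅, S} = { {}, {b}, {a, d}, {d, e}, {a, b, e}, S }.
Round 1. New:
  {c, d}  = complement {a, b, e}
  {a, b, c}  = complement {d, e}
  {a, b, d}  = {a, d} ∪ {b}
  {a, d, e}  = {d, e} ∪ {a, d}
  {b, c, e}  = complement {a, d}
  {b, d, e}  = {d, e} ∪ {b}
  {a, b, d, e}  = {d, e} ∪ {a, b, e}
  {a, c, d, e}  = complement {b}
  |family| = 14
Round 2: +10 →
  {c}  = complement {a, b, d, e}
  {a, c}  = complement {b, d, e}
  {b, c}  = complement {a, d, e}
  {c, e}  = complement {a, b, d}
  {a, c, d}  = {c, d} ∪ {a, d}
  {b, c, d}  = {c, d} ∪ {b}
  {c, d, e}  = {c, d} ∪ {d, e}
  {a, b, c, d}  = {c, d} ∪ {a, b, c}
  {a, b, c, e}  = {a, b, c} ∪ {a, b, e}
  {b, c, d, e}  = {c, d} ∪ {b, c, e}
  |family| = 24
Round 3: +7 →
  {a}  = complement {b, c, d, e}
  {d}  = complement {a, b, c, e}
  {e}  = complement {a, b, c, d}
  {a, b}  = complement {c, d, e}
  {a, e}  = complement {b, c, d}
  {b, e}  = complement {a, c, d}
  {a, c, e}  = {a, c} ∪ {c, e}
  |family| = 31
Round 4: 1 new —
  {b, d}  = complement {a, c, e}
  |family| = 32
Round 5: closed — nothing new.

|σ(ℰ)| = 32.  σ(ℰ) = { {}, {a}, {b}, {c}, {d}, {e}, {a, b}, {a, c}, {a, d}, {a, e}, {b, c}, {b, d}, {b, e}, {c, d}, {c, e}, {d, e}, {a, b, c}, {a, b, d}, {a, b, e}, {a, c, d}, {a, c, e}, {a, d, e}, {b, c, d}, {b, c, e}, {b, d, e}, {c, d, e}, {a, b, c, d}, {a, b, c, e}, {a, b, d, e}, {a, c, d, e}, {b, c, d, e}, S }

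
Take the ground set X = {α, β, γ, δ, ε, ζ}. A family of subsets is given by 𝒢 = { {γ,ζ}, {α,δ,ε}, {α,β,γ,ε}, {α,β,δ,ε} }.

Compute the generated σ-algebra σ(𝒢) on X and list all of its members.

|σ(𝒢)| = 32.  σ(𝒢) = { {}, {β}, {γ}, {δ}, {ζ}, {α,ε}, {β,γ}, {β,δ}, {β,ζ}, {γ,δ}, {γ,ζ}, {δ,ζ}, {α,β,ε}, {α,γ,ε}, {α,δ,ε}, {α,ε,ζ}, {β,γ,δ}, {β,γ,ζ}, {β,δ,ζ}, {γ,δ,ζ}, {α,β,γ,ε}, {α,β,δ,ε}, {α,β,ε,ζ}, {α,γ,δ,ε}, {α,γ,ε,ζ}, {α,δ,ε,ζ}, {β,γ,δ,ζ}, {α,β,γ,δ,ε}, {α,β,γ,ε,ζ}, {α,β,δ,ε,ζ}, {α,γ,δ,ε,ζ}, X }

Working:
Take S₀ = 𝒢 ∪ {∅, X} = { {}, {γ,ζ}, {α,δ,ε}, {α,β,γ,ε}, {α,β,δ,ε}, X }.
Pass 1 (5 new):
  {δ,ζ}  = X∖{α,β,γ,ε}
  {β,γ,ζ}  = X∖{α,δ,ε}
  {α,β,γ,δ,ε}  = {α,δ,ε} ∪ {α,β,γ,ε}
  {α,β,γ,ε,ζ}  = {γ,ζ} ∪ {α,β,γ,ε}
  {α,γ,δ,ε,ζ}  = {α,δ,ε} ∪ {γ,ζ}
  |family| = 11
Pass 2 (7 new):
  {β}  = X∖{α,γ,δ,ε,ζ}
  {δ}  = X∖{α,β,γ,ε,ζ}
  {ζ}  = X∖{α,β,γ,δ,ε}
  {γ,δ,ζ}  = {γ,ζ} ∪ {δ,ζ}
  {α,δ,ε,ζ}  = {α,δ,ε} ∪ {δ,ζ}
  {β,γ,δ,ζ}  = {β,γ,ζ} ∪ {δ,ζ}
  {α,β,δ,ε,ζ}  = {α,β,δ,ε} ∪ {δ,ζ}
  |family| = 18
Pass 3: 7 new —
  {γ}  = X∖{α,β,δ,ε,ζ}
  {α,ε}  = X∖{β,γ,δ,ζ}
  {β,γ}  = X∖{α,δ,ε,ζ}
  {β,δ}  = {δ} ∪ {β}
  {β,ζ}  = {β} ∪ {ζ}
  {α,β,ε}  = X∖{γ,δ,ζ}
  {β,δ,ζ}  = {β} ∪ {δ,ζ}
  |family| = 25
Pass 4 adds 7:
  {γ,δ}  = {γ} ∪ {δ}
  {α,γ,ε}  = X∖{β,δ,ζ}
  {α,ε,ζ}  = {ζ} ∪ {α,ε}
  {β,γ,δ}  = {γ} ∪ {β,δ}
  {α,β,ε,ζ}  = {β,ζ} ∪ {α,β,ε}
  {α,γ,δ,ε}  = X∖{β,ζ}
  {α,γ,ε,ζ}  = X∖{β,δ}
  |family| = 32
Pass 5: no new sets; the family is a σ-algebra.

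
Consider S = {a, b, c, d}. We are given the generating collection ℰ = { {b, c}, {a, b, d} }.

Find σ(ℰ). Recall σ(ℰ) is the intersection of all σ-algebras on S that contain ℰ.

Take S₀ = ℰ ∪ {∅, S} = { ∅, {b, c}, {a, b, d}, S }.
Round 1 adds 2:
  {c}  = ᶜ of {a, b, d}
  {a, d}  = ᶜ of {b, c}
Round 2 adds 1:
  {a, c, d}  = {c} ∪ {a, d}
Round 3: 1 new —
  {b}  = ᶜ of {a, c, d}
Round 4: closed — nothing new.

σ(ℰ) = { ∅, {b}, {c}, {a, d}, {b, c}, {a, b, d}, {a, c, d}, S }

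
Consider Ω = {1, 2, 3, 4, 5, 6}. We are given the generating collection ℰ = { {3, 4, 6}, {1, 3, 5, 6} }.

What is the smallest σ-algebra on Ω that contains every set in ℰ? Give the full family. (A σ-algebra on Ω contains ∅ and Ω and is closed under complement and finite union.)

Initial family (4 sets): { {}, {3, 4, 6}, {1, 3, 5, 6}, Ω }.
Pass 1 (3 new):
  {2, 4}  = {1, 3, 5, 6}ᶜ
  {1, 2, 5}  = {3, 4, 6}ᶜ
  {1, 3, 4, 5, 6}  = {3, 4, 6} ∪ {1, 3, 5, 6}
  (now 7)
Pass 2: 4 new —
  {2}  = {1, 3, 4, 5, 6}ᶜ
  {1, 2, 4, 5}  = {1, 2, 5} ∪ {2, 4}
  {2, 3, 4, 6}  = {3, 4, 6} ∪ {2, 4}
  {1, 2, 3, 5, 6}  = {1, 3, 5, 6} ∪ {1, 2, 5}
  (now 11)
Pass 3 adds 3:
  {4}  = {1, 2, 3, 5, 6}ᶜ
  {1, 5}  = {2, 3, 4, 6}ᶜ
  {3, 6}  = {1, 2, 4, 5}ᶜ
  (now 14)
Pass 4: +2 →
  {1, 4, 5}  = {1, 5} ∪ {4}
  {2, 3, 6}  = {3, 6} ∪ {2}
  (now 16)
After Pass 5 the family is unchanged; done.

Hence σ(ℰ) has 16 members: { {}, {2}, {4}, {1, 5}, {2, 4}, {3, 6}, {1, 2, 5}, {1, 4, 5}, {2, 3, 6}, {3, 4, 6}, {1, 2, 4, 5}, {1, 3, 5, 6}, {2, 3, 4, 6}, {1, 2, 3, 5, 6}, {1, 3, 4, 5, 6}, Ω }.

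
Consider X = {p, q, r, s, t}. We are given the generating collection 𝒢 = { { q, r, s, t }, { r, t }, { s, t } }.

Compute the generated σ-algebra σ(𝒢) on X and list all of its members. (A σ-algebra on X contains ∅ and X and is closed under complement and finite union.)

Initial family (5 sets): { {  }, { r, t }, { s, t }, { q, r, s, t }, X }.
Iteration 1 adds 4:
  { p }  = complement { q, r, s, t }
  { p, q, r }  = complement { s, t }
  { p, q, s }  = complement { r, t }
  { r, s, t }  = { s, t } ∪ { r, t }
  |family| = 9
Iteration 2: +7 →
  { p, q }  = complement { r, s, t }
  { p, r, t }  = { r, t } ∪ { p }
  { p, s, t }  = { s, t } ∪ { p }
  { p, q, r, s }  = { p, q, r } ∪ { p, q, s }
  { p, q, r, t }  = { p, q, r } ∪ { r, t }
  { p, q, s, t }  = { p, q, s } ∪ { s, t }
  { p, r, s, t }  = { r, s, t } ∪ { p }
  |family| = 16
Iteration 3: 6 new —
  { q }  = complement { p, r, s, t }
  { r }  = complement { p, q, s, t }
  { s }  = complement { p, q, r, t }
  { t }  = complement { p, q, r, s }
  { q, r }  = complement { p, s, t }
  { q, s }  = complement { p, r, t }
  |family| = 22
Iteration 4 (9 new):
  { p, r }  = { r } ∪ { p }
  { p, s }  = { s } ∪ { p }
  { p, t }  = { t } ∪ { p }
  { q, t }  = { q } ∪ { t }
  { r, s }  = { r } ∪ { s }
  { p, q, t }  = { p, q } ∪ { t }
  { q, r, s }  = { r } ∪ { q, s }
  { q, r, t }  = { q } ∪ { r, t }
  { q, s, t }  = { q } ∪ { s, t }
  |family| = 31
Iteration 5. New:
  { p, r, s }  = complement { q, t }
  |family| = 32
Iteration 6: closed — nothing new.

σ(𝒢) = { {  }, { p }, { q }, { r }, { s }, { t }, { p, q }, { p, r }, { p, s }, { p, t }, { q, r }, { q, s }, { q, t }, { r, s }, { r, t }, { s, t }, { p, q, r }, { p, q, s }, { p, q, t }, { p, r, s }, { p, r, t }, { p, s, t }, { q, r, s }, { q, r, t }, { q, s, t }, { r, s, t }, { p, q, r, s }, { p, q, r, t }, { p, q, s, t }, { p, r, s, t }, { q, r, s, t }, X }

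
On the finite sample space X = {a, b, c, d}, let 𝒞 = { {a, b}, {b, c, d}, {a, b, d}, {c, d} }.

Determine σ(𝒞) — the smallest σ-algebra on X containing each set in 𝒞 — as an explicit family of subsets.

|σ(𝒞)| = 16.  σ(𝒞) = { {}, {a}, {b}, {c}, {d}, {a, b}, {a, c}, {a, d}, {b, c}, {b, d}, {c, d}, {a, b, c}, {a, b, d}, {a, c, d}, {b, c, d}, X }

Check:
Initial family (6 sets): { {}, {a, b}, {c, d}, {a, b, d}, {b, c, d}, X }.
Step 1: 2 new —
  {a}  = {b, c, d}ᶜ
  {c}  = {a, b, d}ᶜ
Step 2 adds 3:
  {a, c}  = {c} ∪ {a}
  {a, b, c}  = {c} ∪ {a, b}
  {a, c, d}  = {c, d} ∪ {a}
Step 3: +3 →
  {b}  = {a, c, d}ᶜ
  {d}  = {a, b, c}ᶜ
  {b, d}  = {a, c}ᶜ
Step 4: 2 new —
  {a, d}  = {d} ∪ {a}
  {b, c}  = {c} ∪ {b}
Step 5: already closed under ᶜ and ∪.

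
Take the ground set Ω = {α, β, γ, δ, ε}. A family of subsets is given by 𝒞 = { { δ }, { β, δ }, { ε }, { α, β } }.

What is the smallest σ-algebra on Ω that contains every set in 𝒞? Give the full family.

Answer: σ(𝒞) = { {}, { α }, { β }, { γ }, { δ }, { ε }, { α, β }, { α, γ }, { α, δ }, { α, ε }, { β, γ }, { β, δ }, { β, ε }, { γ, δ }, { γ, ε }, { δ, ε }, { α, β, γ }, { α, β, δ }, { α, β, ε }, { α, γ, δ }, { α, γ, ε }, { α, δ, ε }, { β, γ, δ }, { β, γ, ε }, { β, δ, ε }, { γ, δ, ε }, { α, β, γ, δ }, { α, β, γ, ε }, { α, β, δ, ε }, { α, γ, δ, ε }, { β, γ, δ, ε }, Ω }

Working:
Begin from { {}, { δ }, { ε }, { α, β }, { β, δ }, Ω } (that is, 𝒞 plus ∅ and Ω).
Step 1. New:
  { δ, ε }  = { δ } ∪ { ε }
  { α, β, δ }  = { α, β } ∪ { δ }
  { α, β, ε }  = { α, β } ∪ { ε }
  { α, γ, ε }  = { β, δ }ᶜ
  { β, δ, ε }  = { β, δ } ∪ { ε }
  { γ, δ, ε }  = { α, β }ᶜ
  { α, β, γ, δ }  = { ε }ᶜ
  { α, β, γ, ε }  = { δ }ᶜ
  [14 total]
Step 2. New:
  { α, γ }  = { β, δ, ε }ᶜ
  { γ, δ }  = { α, β, ε }ᶜ
  { γ, ε }  = { α, β, δ }ᶜ
  { α, β, γ }  = { δ, ε }ᶜ
  { α, β, δ, ε }  = { α, β } ∪ { δ, ε }
  { α, γ, δ, ε }  = { γ, δ, ε } ∪ { α, γ, ε }
  { β, γ, δ, ε }  = { γ, δ, ε } ∪ { β, δ }
  [21 total]
Step 3 adds 5:
  { α }  = { β, γ, δ, ε }ᶜ
  { β }  = { α, γ, δ, ε }ᶜ
  { γ }  = { α, β, δ, ε }ᶜ
  { α, γ, δ }  = { γ, δ } ∪ { α, γ }
  { β, γ, δ }  = { γ, δ } ∪ { β, δ }
  [26 total]
Step 4: +6 →
  { α, δ }  = { δ } ∪ { α }
  { α, ε }  = { β, γ, δ }ᶜ
  { β, γ }  = { β } ∪ { γ }
  { β, ε }  = { α, γ, δ }ᶜ
  { α, δ, ε }  = { δ, ε } ∪ { α }
  { β, γ, ε }  = { β } ∪ { γ, ε }
  [32 total]
Step 5: already closed under ᶜ and ∪.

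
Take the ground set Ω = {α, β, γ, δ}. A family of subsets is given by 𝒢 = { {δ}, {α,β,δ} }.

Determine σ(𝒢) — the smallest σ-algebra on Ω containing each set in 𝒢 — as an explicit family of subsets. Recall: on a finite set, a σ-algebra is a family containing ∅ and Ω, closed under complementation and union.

σ(𝒢) = { ∅, {γ}, {δ}, {α,β}, {γ,δ}, {α,β,γ}, {α,β,δ}, Ω }

Working:
Take S₀ = 𝒢 ∪ {∅, Ω} = { ∅, {δ}, {α,β,δ}, Ω }.
Pass 1 adds 2:
  {γ}  = complement {α,β,δ}
  {α,β,γ}  = complement {δ}
  (now 6)
Pass 2 adds 1:
  {γ,δ}  = {γ} ∪ {δ}
  (now 7)
Pass 3 adds 1:
  {α,β}  = complement {γ,δ}
  (now 8)
Pass 4: closed — nothing new.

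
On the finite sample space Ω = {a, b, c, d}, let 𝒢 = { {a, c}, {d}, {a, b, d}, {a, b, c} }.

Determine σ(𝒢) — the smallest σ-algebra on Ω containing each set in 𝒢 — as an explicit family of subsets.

Begin from { {}, {d}, {a, c}, {a, b, c}, {a, b, d}, Ω } (that is, 𝒢 plus ∅ and Ω).
Iteration 1 (3 new):
  {c}  = complement {a, b, d}
  {b, d}  = complement {a, c}
  {a, c, d}  = {a, c} ∪ {d}
  — 9 sets.
Iteration 2: +3 →
  {b}  = complement {a, c, d}
  {c, d}  = {c} ∪ {d}
  {b, c, d}  = {c} ∪ {b, d}
  — 12 sets.
Iteration 3: +3 →
  {a}  = complement {b, c, d}
  {a, b}  = complement {c, d}
  {b, c}  = {c} ∪ {b}
  — 15 sets.
Iteration 4: 1 new —
  {a, d}  = complement {b, c}
  — 16 sets.
Iteration 5: already closed under ᶜ and ∪.

Hence σ(𝒢) has 16 members: { {}, {a}, {b}, {c}, {d}, {a, b}, {a, c}, {a, d}, {b, c}, {b, d}, {c, d}, {a, b, c}, {a, b, d}, {a, c, d}, {b, c, d}, Ω }.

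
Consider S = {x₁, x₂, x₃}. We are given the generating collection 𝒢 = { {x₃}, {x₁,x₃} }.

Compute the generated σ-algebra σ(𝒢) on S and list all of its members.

Seed the family with 𝒢 together with ∅ and S: { {}, {x₃}, {x₁,x₃}, S }.
Iteration 1: 2 new —
  {x₂}  = S∖{x₁,x₃}
  {x₁,x₂}  = S∖{x₃}
  [6 total]
Iteration 2 adds 1:
  {x₂,x₃}  = {x₃} ∪ {x₂}
  [7 total]
Iteration 3: 1 new —
  {x₁}  = S∖{x₂,x₃}
  [8 total]
Iteration 4 adds nothing — fixpoint reached.

σ(𝒢) = { {}, {x₁}, {x₂}, {x₃}, {x₁,x₂}, {x₁,x₃}, {x₂,x₃}, S }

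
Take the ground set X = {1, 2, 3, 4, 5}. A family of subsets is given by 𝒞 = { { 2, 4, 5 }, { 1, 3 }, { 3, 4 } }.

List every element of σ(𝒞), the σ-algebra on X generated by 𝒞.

Start: 𝒞 ∪ {∅, X} = { {  }, { 1, 3 }, { 3, 4 }, { 2, 4, 5 }, X }.
Pass 1 (3 new):
  { 1, 2, 5 }  = { 3, 4 }ᶜ
  { 1, 3, 4 }  = { 3, 4 } ∪ { 1, 3 }
  { 2, 3, 4, 5 }  = { 3, 4 } ∪ { 2, 4, 5 }
Pass 2: +4 →
  { 1 }  = { 2, 3, 4, 5 }ᶜ
  { 2, 5 }  = { 1, 3, 4 }ᶜ
  { 1, 2, 3, 5 }  = { 1, 2, 5 } ∪ { 1, 3 }
  { 1, 2, 4, 5 }  = { 1, 2, 5 } ∪ { 2, 4, 5 }
Pass 3. New:
  { 3 }  = { 1, 2, 4, 5 }ᶜ
  { 4 }  = { 1, 2, 3, 5 }ᶜ
Pass 4: +2 →
  { 1, 4 }  = { 4 } ∪ { 1 }
  { 2, 3, 5 }  = { 3 } ∪ { 2, 5 }
Pass 5: stable.

Hence σ(𝒞) has 16 members: { {  }, { 1 }, { 3 }, { 4 }, { 1, 3 }, { 1, 4 }, { 2, 5 }, { 3, 4 }, { 1, 2, 5 }, { 1, 3, 4 }, { 2, 3, 5 }, { 2, 4, 5 }, { 1, 2, 3, 5 }, { 1, 2, 4, 5 }, { 2, 3, 4, 5 }, X }.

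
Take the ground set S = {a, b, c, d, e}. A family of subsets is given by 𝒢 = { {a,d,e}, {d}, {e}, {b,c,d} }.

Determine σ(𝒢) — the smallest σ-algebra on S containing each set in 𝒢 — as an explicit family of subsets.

σ(𝒢) (16 sets): { {}, {a}, {d}, {e}, {a,d}, {a,e}, {b,c}, {d,e}, {a,b,c}, {a,d,e}, {b,c,d}, {b,c,e}, {a,b,c,d}, {a,b,c,e}, {b,c,d,e}, S }

Derivation:
Take S₀ = 𝒢 ∪ {∅, S} = { {}, {d}, {e}, {a,d,e}, {b,c,d}, S }.
Step 1 adds 6:
  {a,e}  = complement {b,c,d}
  {b,c}  = complement {a,d,e}
  {d,e}  = {d} ∪ {e}
  {a,b,c,d}  = complement {e}
  {a,b,c,e}  = complement {d}
  {b,c,d,e}  = {b,c,d} ∪ {e}
  — 12 sets.
Step 2 (3 new):
  {a}  = complement {b,c,d,e}
  {a,b,c}  = complement {d,e}
  {b,c,e}  = {e} ∪ {b,c}
  — 15 sets.
Step 3 (1 new):
  {a,d}  = complement {b,c,e}
  — 16 sets.
Step 4: stable.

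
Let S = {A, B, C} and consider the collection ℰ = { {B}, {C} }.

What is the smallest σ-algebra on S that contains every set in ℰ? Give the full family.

Initial family (4 sets): { {}, {B}, {C}, S }.
Pass 1 (3 new):
  {A, B}  = S∖{C}
  {A, C}  = S∖{B}
  {B, C}  = {C} ∪ {B}
  |family| = 7
Pass 2: 1 new —
  {A}  = S∖{B, C}
  |family| = 8
Pass 3: already closed under ᶜ and ∪.

Hence σ(ℰ) has 8 members: { {}, {A}, {B}, {C}, {A, B}, {A, C}, {B, C}, S }.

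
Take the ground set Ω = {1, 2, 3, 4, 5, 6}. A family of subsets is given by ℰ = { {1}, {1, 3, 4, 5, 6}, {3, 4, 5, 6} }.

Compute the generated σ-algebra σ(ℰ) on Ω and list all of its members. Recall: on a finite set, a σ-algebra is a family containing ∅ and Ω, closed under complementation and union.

Begin from { ∅, {1}, {3, 4, 5, 6}, {1, 3, 4, 5, 6}, Ω } (that is, ℰ plus ∅ and Ω).
Pass 1 (3 new):
  {2}  = complement {1, 3, 4, 5, 6}
  {1, 2}  = complement {3, 4, 5, 6}
  {2, 3, 4, 5, 6}  = complement {1}
  |family| = 8
Pass 2 adds nothing — fixpoint reached.

Hence σ(ℰ) has 8 members: { ∅, {1}, {2}, {1, 2}, {3, 4, 5, 6}, {1, 3, 4, 5, 6}, {2, 3, 4, 5, 6}, Ω }.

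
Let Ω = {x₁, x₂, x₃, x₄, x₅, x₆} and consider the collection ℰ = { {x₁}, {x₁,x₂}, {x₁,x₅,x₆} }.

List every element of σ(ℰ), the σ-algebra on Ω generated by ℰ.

Answer: σ(ℰ) = { {}, {x₁}, {x₂}, {x₁,x₂}, {x₃,x₄}, {x₅,x₆}, {x₁,x₃,x₄}, {x₁,x₅,x₆}, {x₂,x₃,x₄}, {x₂,x₅,x₆}, {x₁,x₂,x₃,x₄}, {x₁,x₂,x₅,x₆}, {x₃,x₄,x₅,x₆}, {x₁,x₃,x₄,x₅,x₆}, {x₂,x₃,x₄,x₅,x₆}, Ω }

Derivation:
Seed the family with ℰ together with ∅ and Ω: { {}, {x₁}, {x₁,x₂}, {x₁,x₅,x₆}, Ω }.
Pass 1: 4 new —
  {x₂,x₃,x₄}  = {x₁,x₅,x₆}ᶜ
  {x₁,x₂,x₅,x₆}  = {x₁,x₅,x₆} ∪ {x₁,x₂}
  {x₃,x₄,x₅,x₆}  = {x₁,x₂}ᶜ
  {x₂,x₃,x₄,x₅,x₆}  = {x₁}ᶜ
  [9 total]
Pass 2: +3 →
  {x₃,x₄}  = {x₁,x₂,x₅,x₆}ᶜ
  {x₁,x₂,x₃,x₄}  = {x₂,x₃,x₄} ∪ {x₁,x₂}
  {x₁,x₃,x₄,x₅,x₆}  = {x₃,x₄,x₅,x₆} ∪ {x₁,x₅,x₆}
  [12 total]
Pass 3. New:
  {x₂}  = {x₁,x₃,x₄,x₅,x₆}ᶜ
  {x₅,x₆}  = {x₁,x₂,x₃,x₄}ᶜ
  {x₁,x₃,x₄}  = {x₃,x₄} ∪ {x₁}
  [15 total]
Pass 4: +1 →
  {x₂,x₅,x₆}  = {x₁,x₃,x₄}ᶜ
  [16 total]
Pass 5: no new sets; the family is a σ-algebra.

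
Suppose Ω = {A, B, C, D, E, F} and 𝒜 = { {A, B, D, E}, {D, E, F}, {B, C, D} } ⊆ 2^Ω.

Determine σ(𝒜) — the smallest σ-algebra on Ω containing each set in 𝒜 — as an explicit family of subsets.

Start: 𝒜 ∪ {∅, Ω} = { {}, {B, C, D}, {D, E, F}, {A, B, D, E}, Ω }.
Round 1: 6 new —
  {C, F}  = complement {A, B, D, E}
  {A, B, C}  = complement {D, E, F}
  {A, E, F}  = complement {B, C, D}
  {A, B, C, D, E}  = {B, C, D} ∪ {A, B, D, E}
  {A, B, D, E, F}  = {D, E, F} ∪ {A, B, D, E}
  {B, C, D, E, F}  = {B, C, D} ∪ {D, E, F}
  (now 11)
Round 2 adds 10:
  {A}  = complement {B, C, D, E, F}
  {C}  = complement {A, B, D, E, F}
  {F}  = complement {A, B, C, D, E}
  {A, B, C, D}  = {B, C, D} ∪ {A, B, C}
  {A, B, C, F}  = {A, B, C} ∪ {C, F}
  {A, C, E, F}  = {A, E, F} ∪ {C, F}
  {A, D, E, F}  = {A, E, F} ∪ {D, E, F}
  {B, C, D, F}  = {B, C, D} ∪ {C, F}
  {C, D, E, F}  = {C, F} ∪ {D, E, F}
  {A, B, C, E, F}  = {A, B, C} ∪ {A, E, F}
  (now 21)
Round 3 adds 12:
  {D}  = complement {A, B, C, E, F}
  {A, B}  = complement {C, D, E, F}
  {A, C}  = {C} ∪ {A}
  {A, E}  = complement {B, C, D, F}
  {A, F}  = {F} ∪ {A}
  {B, C}  = complement {A, D, E, F}
  {B, D}  = complement {A, C, E, F}
  {D, E}  = complement {A, B, C, F}
  {E, F}  = complement {A, B, C, D}
  {A, C, F}  = {C, F} ∪ {A}
  {A, B, C, D, F}  = {B, C, D} ∪ {A, B, C, F}
  {A, C, D, E, F}  = {A, D, E, F} ∪ {A, C, E, F}
  (now 33)
Round 4: +26 →
  {B}  = complement {A, C, D, E, F}
  {E}  = complement {A, B, C, D, F}
  {A, D}  = {A} ∪ {D}
  {C, D}  = {C} ∪ {D}
  {D, F}  = {F} ∪ {D}
  {A, B, D}  = {A, B} ∪ {D}
  {A, B, E}  = {A, B} ∪ {A, E}
  {A, B, F}  = {A, B} ∪ {A, F}
  {A, C, D}  = {A, C} ∪ {D}
  {A, C, E}  = {C} ∪ {A, E}
  {A, D, E}  = {A} ∪ {D, E}
  {A, D, F}  = {A, F} ∪ {D}
  {B, C, F}  = {F} ∪ {B, C}
  {B, D, E}  = complement {A, C, F}
  {B, D, F}  = {F} ∪ {B, D}
  {C, D, E}  = {D, E} ∪ {C}
  {C, D, F}  = {C, F} ∪ {D}
  {C, E, F}  = {E, F} ∪ {C}
  {A, B, C, E}  = {A, B, C} ∪ {A, E}
  {A, B, D, F}  = {A, F} ∪ {B, D}
  {A, B, E, F}  = {E, F} ∪ {A, B}
  {A, C, D, E}  = {D, E} ∪ {A, C}
  {A, C, D, F}  = {A, C, F} ∪ {D}
  {B, C, D, E}  = complement {A, F}
  {B, C, E, F}  = {E, F} ∪ {B, C}
  {B, D, E, F}  = complement {A, C}
  (now 59)
Round 5: 5 new —
  {B, E}  = complement {A, C, D, F}
  {B, F}  = complement {A, C, D, E}
  {C, E}  = complement {A, B, D, F}
  {B, C, E}  = complement {A, D, F}
  {B, E, F}  = complement {A, C, D}
  (now 64)
After Round 6 the family is unchanged; done.

Hence σ(𝒜) has 64 members: { {}, {A}, {B}, {C}, {D}, {E}, {F}, {A, B}, {A, C}, {A, D}, {A, E}, {A, F}, {B, C}, {B, D}, {B, E}, {B, F}, {C, D}, {C, E}, {C, F}, {D, E}, {D, F}, {E, F}, {A, B, C}, {A, B, D}, {A, B, E}, {A, B, F}, {A, C, D}, {A, C, E}, {A, C, F}, {A, D, E}, {A, D, F}, {A, E, F}, {B, C, D}, {B, C, E}, {B, C, F}, {B, D, E}, {B, D, F}, {B, E, F}, {C, D, E}, {C, D, F}, {C, E, F}, {D, E, F}, {A, B, C, D}, {A, B, C, E}, {A, B, C, F}, {A, B, D, E}, {A, B, D, F}, {A, B, E, F}, {A, C, D, E}, {A, C, D, F}, {A, C, E, F}, {A, D, E, F}, {B, C, D, E}, {B, C, D, F}, {B, C, E, F}, {B, D, E, F}, {C, D, E, F}, {A, B, C, D, E}, {A, B, C, D, F}, {A, B, C, E, F}, {A, B, D, E, F}, {A, C, D, E, F}, {B, C, D, E, F}, Ω }.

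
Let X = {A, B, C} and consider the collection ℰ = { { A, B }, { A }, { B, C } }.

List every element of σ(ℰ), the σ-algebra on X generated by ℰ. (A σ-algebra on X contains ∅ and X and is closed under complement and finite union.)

Begin from { {  }, { A }, { A, B }, { B, C }, X } (that is, ℰ plus ∅ and X).
Round 1: +1 →
  { C }  = X∖{ A, B }
  — 6 sets.
Round 2 adds 1:
  { A, C }  = { C } ∪ { A }
  — 7 sets.
Round 3 adds 1:
  { B }  = X∖{ A, C }
  — 8 sets.
Round 4 adds nothing — fixpoint reached.

Hence σ(ℰ) has 8 members: { {  }, { A }, { B }, { C }, { A, B }, { A, C }, { B, C }, X }.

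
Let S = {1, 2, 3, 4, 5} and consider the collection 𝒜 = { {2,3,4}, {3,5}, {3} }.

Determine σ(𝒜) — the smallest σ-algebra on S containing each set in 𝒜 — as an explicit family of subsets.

Seed the family with 𝒜 together with ∅ and S: { {}, {3}, {3,5}, {2,3,4}, S }.
Step 1. New:
  {1,5}  = {2,3,4}ᶜ
  {1,2,4}  = {3,5}ᶜ
  {1,2,4,5}  = {3}ᶜ
  {2,3,4,5}  = {2,3,4} ∪ {3,5}
  |family| = 9
Step 2 adds 3:
  {1}  = {2,3,4,5}ᶜ
  {1,3,5}  = {3} ∪ {1,5}
  {1,2,3,4}  = {2,3,4} ∪ {1,2,4}
  |family| = 12
Step 3 adds 3:
  {5}  = {1,2,3,4}ᶜ
  {1,3}  = {3} ∪ {1}
  {2,4}  = {1,3,5}ᶜ
  |family| = 15
Step 4 (1 new):
  {2,4,5}  = {1,3}ᶜ
  |family| = 16
After Step 5 the family is unchanged; done.

σ(𝒜) = { {}, {1}, {3}, {5}, {1,3}, {1,5}, {2,4}, {3,5}, {1,2,4}, {1,3,5}, {2,3,4}, {2,4,5}, {1,2,3,4}, {1,2,4,5}, {2,3,4,5}, S }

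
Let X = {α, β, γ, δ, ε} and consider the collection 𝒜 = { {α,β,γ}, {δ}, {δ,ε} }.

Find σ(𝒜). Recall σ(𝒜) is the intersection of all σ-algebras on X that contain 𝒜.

Answer: σ(𝒜) = { {}, {δ}, {ε}, {δ,ε}, {α,β,γ}, {α,β,γ,δ}, {α,β,γ,ε}, X }

Working:
Start: 𝒜 ∪ {∅, X} = { {}, {δ}, {δ,ε}, {α,β,γ}, X }.
Step 1: 2 new —
  {α,β,γ,δ}  = {α,β,γ} ∪ {δ}
  {α,β,γ,ε}  = X∖{δ}
  |family| = 7
Step 2 (1 new):
  {ε}  = X∖{α,β,γ,δ}
  |family| = 8
After Step 3 the family is unchanged; done.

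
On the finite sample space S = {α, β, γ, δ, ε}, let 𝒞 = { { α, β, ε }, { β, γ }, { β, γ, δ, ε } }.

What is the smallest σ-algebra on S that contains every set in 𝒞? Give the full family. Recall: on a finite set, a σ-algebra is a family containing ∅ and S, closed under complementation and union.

Initial family (5 sets): { {}, { β, γ }, { α, β, ε }, { β, γ, δ, ε }, S }.
Round 1: +4 →
  { α }  = complement { β, γ, δ, ε }
  { γ, δ }  = complement { α, β, ε }
  { α, δ, ε }  = complement { β, γ }
  { α, β, γ, ε }  = { α, β, ε } ∪ { β, γ }
  (now 9)
Round 2 (6 new):
  { δ }  = complement { α, β, γ, ε }
  { α, β, γ }  = { β, γ } ∪ { α }
  { α, γ, δ }  = { γ, δ } ∪ { α }
  { β, γ, δ }  = { γ, δ } ∪ { β, γ }
  { α, β, δ, ε }  = { α, δ, ε } ∪ { α, β, ε }
  { α, γ, δ, ε }  = { α, δ, ε } ∪ { γ, δ }
  (now 15)
Round 3: +7 →
  { β }  = complement { α, γ, δ, ε }
  { γ }  = complement { α, β, δ, ε }
  { α, δ }  = { δ } ∪ { α }
  { α, ε }  = complement { β, γ, δ }
  { β, ε }  = complement { α, γ, δ }
  { δ, ε }  = complement { α, β, γ }
  { α, β, γ, δ }  = { γ, δ } ∪ { α, β, γ }
  (now 22)
Round 4 adds 9:
  { ε }  = complement { α, β, γ, δ }
  { α, β }  = { β } ∪ { α }
  { α, γ }  = { γ } ∪ { α }
  { β, δ }  = { β } ∪ { δ }
  { α, β, δ }  = { β } ∪ { α, δ }
  { α, γ, ε }  = { α, ε } ∪ { γ }
  { β, γ, ε }  = complement { α, δ }
  { β, δ, ε }  = { β, ε } ∪ { δ, ε }
  { γ, δ, ε }  = { γ, δ } ∪ { δ, ε }
  (now 31)
Round 5: +1 →
  { γ, ε }  = complement { α, β, δ }
  (now 32)
Round 6: closed — nothing new.

|σ(𝒞)| = 32.  σ(𝒞) = { {}, { α }, { β }, { γ }, { δ }, { ε }, { α, β }, { α, γ }, { α, δ }, { α, ε }, { β, γ }, { β, δ }, { β, ε }, { γ, δ }, { γ, ε }, { δ, ε }, { α, β, γ }, { α, β, δ }, { α, β, ε }, { α, γ, δ }, { α, γ, ε }, { α, δ, ε }, { β, γ, δ }, { β, γ, ε }, { β, δ, ε }, { γ, δ, ε }, { α, β, γ, δ }, { α, β, γ, ε }, { α, β, δ, ε }, { α, γ, δ, ε }, { β, γ, δ, ε }, S }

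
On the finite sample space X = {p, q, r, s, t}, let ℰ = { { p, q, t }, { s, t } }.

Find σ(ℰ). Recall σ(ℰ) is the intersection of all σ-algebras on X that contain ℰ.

Answer: σ(ℰ) = { {}, { r }, { s }, { t }, { p, q }, { r, s }, { r, t }, { s, t }, { p, q, r }, { p, q, s }, { p, q, t }, { r, s, t }, { p, q, r, s }, { p, q, r, t }, { p, q, s, t }, X }

Check:
Take S₀ = ℰ ∪ {∅, X} = { {}, { s, t }, { p, q, t }, X }.
Pass 1 adds 3:
  { r, s }  = ᶜ of { p, q, t }
  { p, q, r }  = ᶜ of { s, t }
  { p, q, s, t }  = { p, q, t } ∪ { s, t }
Pass 2: +4 →
  { r }  = ᶜ of { p, q, s, t }
  { r, s, t }  = { s, t } ∪ { r, s }
  { p, q, r, s }  = { r, s } ∪ { p, q, r }
  { p, q, r, t }  = { p, q, t } ∪ { p, q, r }
Pass 3: +3 →
  { s }  = ᶜ of { p, q, r, t }
  { t }  = ᶜ of { p, q, r, s }
  { p, q }  = ᶜ of { r, s, t }
Pass 4 (2 new):
  { r, t }  = { r } ∪ { t }
  { p, q, s }  = { p, q } ∪ { s }
Pass 5: stable.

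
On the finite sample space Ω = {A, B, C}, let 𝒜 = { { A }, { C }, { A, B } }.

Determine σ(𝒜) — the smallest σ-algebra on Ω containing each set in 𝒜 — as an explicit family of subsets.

Seed the family with 𝒜 together with ∅ and Ω: { {}, { A }, { C }, { A, B }, Ω }.
Round 1 adds 2:
  { A, C }  = { C } ∪ { A }
  { B, C }  = Ω∖{ A }
  (now 7)
Round 2: 1 new —
  { B }  = Ω∖{ A, C }
  (now 8)
Round 3 adds nothing — fixpoint reached.

Hence σ(𝒜) has 8 members: { {}, { A }, { B }, { C }, { A, B }, { A, C }, { B, C }, Ω }.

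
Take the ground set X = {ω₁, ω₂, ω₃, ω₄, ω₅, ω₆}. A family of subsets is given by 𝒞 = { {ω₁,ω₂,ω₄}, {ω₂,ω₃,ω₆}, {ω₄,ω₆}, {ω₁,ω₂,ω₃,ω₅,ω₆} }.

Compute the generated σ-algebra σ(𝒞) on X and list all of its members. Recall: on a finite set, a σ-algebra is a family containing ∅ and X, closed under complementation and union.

Take S₀ = 𝒞 ∪ {∅, X} = { {}, {ω₄,ω₆}, {ω₁,ω₂,ω₄}, {ω₂,ω₃,ω₆}, {ω₁,ω₂,ω₃,ω₅,ω₆}, X }.
Step 1 adds 7:
  {ω₄}  = X∖{ω₁,ω₂,ω₃,ω₅,ω₆}
  {ω₁,ω₄,ω₅}  = X∖{ω₂,ω₃,ω₆}
  {ω₃,ω₅,ω₆}  = X∖{ω₁,ω₂,ω₄}
  {ω₁,ω₂,ω₃,ω₅}  = X∖{ω₄,ω₆}
  {ω₁,ω₂,ω₄,ω₆}  = {ω₄,ω₆} ∪ {ω₁,ω₂,ω₄}
  {ω₂,ω₃,ω₄,ω₆}  = {ω₂,ω₃,ω₆} ∪ {ω₄,ω₆}
  {ω₁,ω₂,ω₃,ω₄,ω₆}  = {ω₂,ω₃,ω₆} ∪ {ω₁,ω₂,ω₄}
  — 13 sets.
Step 2 adds 11:
  {ω₅}  = X∖{ω₁,ω₂,ω₃,ω₄,ω₆}
  {ω₁,ω₅}  = X∖{ω₂,ω₃,ω₄,ω₆}
  {ω₃,ω₅}  = X∖{ω₁,ω₂,ω₄,ω₆}
  {ω₁,ω₂,ω₄,ω₅}  = {ω₁,ω₄,ω₅} ∪ {ω₁,ω₂,ω₄}
  {ω₁,ω₄,ω₅,ω₆}  = {ω₁,ω₄,ω₅} ∪ {ω₄,ω₆}
  {ω₂,ω₃,ω₅,ω₆}  = {ω₂,ω₃,ω₆} ∪ {ω₃,ω₅,ω₆}
  {ω₃,ω₄,ω₅,ω₆}  = {ω₃,ω₅,ω₆} ∪ {ω₄}
  {ω₁,ω₂,ω₃,ω₄,ω₅}  = {ω₁,ω₄,ω₅} ∪ {ω₁,ω₂,ω₃,ω₅}
  {ω₁,ω₂,ω₄,ω₅,ω₆}  = {ω₁,ω₄,ω₅} ∪ {ω₁,ω₂,ω₄,ω₆}
  {ω₁,ω₃,ω₄,ω₅,ω₆}  = {ω₁,ω₄,ω₅} ∪ {ω₃,ω₅,ω₆}
  {ω₂,ω₃,ω₄,ω₅,ω₆}  = {ω₂,ω₃,ω₄,ω₆} ∪ {ω₃,ω₅,ω₆}
  — 24 sets.
Step 3 (14 new):
  {ω₁}  = X∖{ω₂,ω₃,ω₄,ω₅,ω₆}
  {ω₂}  = X∖{ω₁,ω₃,ω₄,ω₅,ω₆}
  {ω₃}  = X∖{ω₁,ω₂,ω₄,ω₅,ω₆}
  {ω₆}  = X∖{ω₁,ω₂,ω₃,ω₄,ω₅}
  {ω₁,ω₂}  = X∖{ω₃,ω₄,ω₅,ω₆}
  {ω₁,ω₄}  = X∖{ω₂,ω₃,ω₅,ω₆}
  {ω₂,ω₃}  = X∖{ω₁,ω₄,ω₅,ω₆}
  {ω₃,ω₆}  = X∖{ω₁,ω₂,ω₄,ω₅}
  {ω₄,ω₅}  = {ω₅} ∪ {ω₄}
  {ω₁,ω₃,ω₅}  = {ω₁,ω₅} ∪ {ω₃,ω₅}
  {ω₃,ω₄,ω₅}  = {ω₃,ω₅} ∪ {ω₄}
  {ω₄,ω₅,ω₆}  = {ω₄,ω₆} ∪ {ω₅}
  {ω₁,ω₃,ω₄,ω₅}  = {ω₃,ω₅} ∪ {ω₁,ω₄,ω₅}
  {ω₁,ω₃,ω₅,ω₆}  = {ω₁,ω₅} ∪ {ω₃,ω₅,ω₆}
  — 38 sets.
Step 4. New:
  {ω₁,ω₃}  = {ω₃} ∪ {ω₁}
  {ω₁,ω₆}  = {ω₁} ∪ {ω₆}
  {ω₂,ω₄}  = X∖{ω₁,ω₃,ω₅,ω₆}
  {ω₂,ω₅}  = {ω₂} ∪ {ω₅}
  {ω₂,ω₆}  = X∖{ω₁,ω₃,ω₄,ω₅}
  {ω₃,ω₄}  = {ω₃} ∪ {ω₄}
  {ω₅,ω₆}  = {ω₆} ∪ {ω₅}
  {ω₁,ω₂,ω₃}  = X∖{ω₄,ω₅,ω₆}
  {ω₁,ω₂,ω₅}  = {ω₂} ∪ {ω₁,ω₅}
  {ω₁,ω₂,ω₆}  = X∖{ω₃,ω₄,ω₅}
  {ω₁,ω₃,ω₄}  = {ω₃} ∪ {ω₁,ω₄}
  {ω₁,ω₃,ω₆}  = {ω₃,ω₆} ∪ {ω₁}
  {ω₁,ω₄,ω₆}  = {ω₁} ∪ {ω₄,ω₆}
  {ω₁,ω₅,ω₆}  = {ω₁,ω₅} ∪ {ω₆}
  {ω₂,ω₃,ω₄}  = {ω₂,ω₃} ∪ {ω₄}
  {ω₂,ω₃,ω₅}  = {ω₂} ∪ {ω₃,ω₅}
  {ω₂,ω₄,ω₅}  = {ω₂} ∪ {ω₄,ω₅}
  {ω₂,ω₄,ω₆}  = X∖{ω₁,ω₃,ω₅}
  {ω₃,ω₄,ω₆}  = {ω₃} ∪ {ω₄,ω₆}
  {ω₁,ω₂,ω₃,ω₄}  = {ω₁,ω₂,ω₄} ∪ {ω₃}
  {ω₁,ω₂,ω₃,ω₆}  = X∖{ω₄,ω₅}
  {ω₁,ω₃,ω₄,ω₆}  = {ω₃,ω₆} ∪ {ω₁,ω₄}
  {ω₂,ω₃,ω₄,ω₅}  = {ω₂} ∪ {ω₃,ω₄,ω₅}
  {ω₂,ω₄,ω₅,ω₆}  = {ω₂} ∪ {ω₄,ω₅,ω₆}
  — 62 sets.
Step 5: 2 new —
  {ω₂,ω₅,ω₆}  = X∖{ω₁,ω₃,ω₄}
  {ω₁,ω₂,ω₅,ω₆}  = X∖{ω₃,ω₄}
  — 64 sets.
Step 6 adds nothing — fixpoint reached.

|σ(𝒞)| = 64.  σ(𝒞) = { {}, {ω₁}, {ω₂}, {ω₃}, {ω₄}, {ω₅}, {ω₆}, {ω₁,ω₂}, {ω₁,ω₃}, {ω₁,ω₄}, {ω₁,ω₅}, {ω₁,ω₆}, {ω₂,ω₃}, {ω₂,ω₄}, {ω₂,ω₅}, {ω₂,ω₆}, {ω₃,ω₄}, {ω₃,ω₅}, {ω₃,ω₆}, {ω₄,ω₅}, {ω₄,ω₆}, {ω₅,ω₆}, {ω₁,ω₂,ω₃}, {ω₁,ω₂,ω₄}, {ω₁,ω₂,ω₅}, {ω₁,ω₂,ω₆}, {ω₁,ω₃,ω₄}, {ω₁,ω₃,ω₅}, {ω₁,ω₃,ω₆}, {ω₁,ω₄,ω₅}, {ω₁,ω₄,ω₆}, {ω₁,ω₅,ω₆}, {ω₂,ω₃,ω₄}, {ω₂,ω₃,ω₅}, {ω₂,ω₃,ω₆}, {ω₂,ω₄,ω₅}, {ω₂,ω₄,ω₆}, {ω₂,ω₅,ω₆}, {ω₃,ω₄,ω₅}, {ω₃,ω₄,ω₆}, {ω₃,ω₅,ω₆}, {ω₄,ω₅,ω₆}, {ω₁,ω₂,ω₃,ω₄}, {ω₁,ω₂,ω₃,ω₅}, {ω₁,ω₂,ω₃,ω₆}, {ω₁,ω₂,ω₄,ω₅}, {ω₁,ω₂,ω₄,ω₆}, {ω₁,ω₂,ω₅,ω₆}, {ω₁,ω₃,ω₄,ω₅}, {ω₁,ω₃,ω₄,ω₆}, {ω₁,ω₃,ω₅,ω₆}, {ω₁,ω₄,ω₅,ω₆}, {ω₂,ω₃,ω₄,ω₅}, {ω₂,ω₃,ω₄,ω₆}, {ω₂,ω₃,ω₅,ω₆}, {ω₂,ω₄,ω₅,ω₆}, {ω₃,ω₄,ω₅,ω₆}, {ω₁,ω₂,ω₃,ω₄,ω₅}, {ω₁,ω₂,ω₃,ω₄,ω₆}, {ω₁,ω₂,ω₃,ω₅,ω₆}, {ω₁,ω₂,ω₄,ω₅,ω₆}, {ω₁,ω₃,ω₄,ω₅,ω₆}, {ω₂,ω₃,ω₄,ω₅,ω₆}, X }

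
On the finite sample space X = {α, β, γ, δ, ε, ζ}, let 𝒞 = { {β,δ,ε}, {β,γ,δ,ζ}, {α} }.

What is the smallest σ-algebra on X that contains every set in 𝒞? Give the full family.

|σ(𝒞)| = 16.  σ(𝒞) = { {}, {α}, {ε}, {α,ε}, {β,δ}, {γ,ζ}, {α,β,δ}, {α,γ,ζ}, {β,δ,ε}, {γ,ε,ζ}, {α,β,δ,ε}, {α,γ,ε,ζ}, {β,γ,δ,ζ}, {α,β,γ,δ,ζ}, {β,γ,δ,ε,ζ}, X }

Trace:
Take S₀ = 𝒞 ∪ {∅, X} = { {}, {α}, {β,δ,ε}, {β,γ,δ,ζ}, X }.
Pass 1 adds 5:
  {α,ε}  = {β,γ,δ,ζ}ᶜ
  {α,γ,ζ}  = {β,δ,ε}ᶜ
  {α,β,δ,ε}  = {β,δ,ε} ∪ {α}
  {α,β,γ,δ,ζ}  = {β,γ,δ,ζ} ∪ {α}
  {β,γ,δ,ε,ζ}  = {α}ᶜ
  |family| = 10
Pass 2. New:
  {ε}  = {α,β,γ,δ,ζ}ᶜ
  {γ,ζ}  = {α,β,δ,ε}ᶜ
  {α,γ,ε,ζ}  = {α,γ,ζ} ∪ {α,ε}
  |family| = 13
Pass 3: 2 new —
  {β,δ}  = {α,γ,ε,ζ}ᶜ
  {γ,ε,ζ}  = {γ,ζ} ∪ {ε}
  |family| = 15
Pass 4. New:
  {α,β,δ}  = {γ,ε,ζ}ᶜ
  |family| = 16
Pass 5: closed — nothing new.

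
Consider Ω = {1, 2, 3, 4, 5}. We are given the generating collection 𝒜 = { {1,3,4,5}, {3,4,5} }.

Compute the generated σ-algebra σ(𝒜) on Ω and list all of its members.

Begin from { ∅, {3,4,5}, {1,3,4,5}, Ω } (that is, 𝒜 plus ∅ and Ω).
Round 1. New:
  {2}  = complement {1,3,4,5}
  {1,2}  = complement {3,4,5}
  [6 total]
Round 2 adds 1:
  {2,3,4,5}  = {3,4,5} ∪ {2}
  [7 total]
Round 3: 1 new —
  {1}  = complement {2,3,4,5}
  [8 total]
Round 4: no new sets; the family is a σ-algebra.

|σ(𝒜)| = 8.  σ(𝒜) = { ∅, {1}, {2}, {1,2}, {3,4,5}, {1,3,4,5}, {2,3,4,5}, Ω }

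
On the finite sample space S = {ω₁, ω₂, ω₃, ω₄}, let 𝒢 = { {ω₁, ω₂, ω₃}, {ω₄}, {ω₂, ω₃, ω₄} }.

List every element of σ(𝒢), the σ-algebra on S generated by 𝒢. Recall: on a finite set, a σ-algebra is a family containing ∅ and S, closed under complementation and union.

Begin from { {}, {ω₄}, {ω₁, ω₂, ω₃}, {ω₂, ω₃, ω₄}, S } (that is, 𝒢 plus ∅ and S).
Round 1: +1 →
  {ω₁}  = ᶜ of {ω₂, ω₃, ω₄}
Round 2: 1 new —
  {ω₁, ω₄}  = {ω₄} ∪ {ω₁}
Round 3 adds 1:
  {ω₂, ω₃}  = ᶜ of {ω₁, ω₄}
Round 4: stable.

|σ(𝒢)| = 8.  σ(𝒢) = { {}, {ω₁}, {ω₄}, {ω₁, ω₄}, {ω₂, ω₃}, {ω₁, ω₂, ω₃}, {ω₂, ω₃, ω₄}, S }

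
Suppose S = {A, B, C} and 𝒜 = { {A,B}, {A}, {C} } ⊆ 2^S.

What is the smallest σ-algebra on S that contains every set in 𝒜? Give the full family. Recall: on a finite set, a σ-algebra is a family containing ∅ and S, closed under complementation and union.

Take S₀ = 𝒜 ∪ {∅, S} = { {}, {A}, {C}, {A,B}, S }.
Round 1: 2 new —
  {A,C}  = {C} ∪ {A}
  {B,C}  = ᶜ of {A}
  — 7 sets.
Round 2. New:
  {B}  = ᶜ of {A,C}
  — 8 sets.
After Round 3 the family is unchanged; done.

σ(𝒜) = { {}, {A}, {B}, {C}, {A,B}, {A,C}, {B,C}, S }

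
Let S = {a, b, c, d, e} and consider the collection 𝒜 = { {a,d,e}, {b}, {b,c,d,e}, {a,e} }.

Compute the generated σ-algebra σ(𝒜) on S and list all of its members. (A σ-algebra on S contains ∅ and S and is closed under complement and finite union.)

σ(𝒜) = { ∅, {a}, {b}, {c}, {d}, {e}, {a,b}, {a,c}, {a,d}, {a,e}, {b,c}, {b,d}, {b,e}, {c,d}, {c,e}, {d,e}, {a,b,c}, {a,b,d}, {a,b,e}, {a,c,d}, {a,c,e}, {a,d,e}, {b,c,d}, {b,c,e}, {b,d,e}, {c,d,e}, {a,b,c,d}, {a,b,c,e}, {a,b,d,e}, {a,c,d,e}, {b,c,d,e}, S }

Working:
Take S₀ = 𝒜 ∪ {∅, S} = { ∅, {b}, {a,e}, {a,d,e}, {b,c,d,e}, S }.
Iteration 1 adds 6:
  {a}  = ᶜ of {b,c,d,e}
  {b,c}  = ᶜ of {a,d,e}
  {a,b,e}  = {a,e} ∪ {b}
  {b,c,d}  = ᶜ of {a,e}
  {a,b,d,e}  = {a,d,e} ∪ {b}
  {a,c,d,e}  = ᶜ of {b}
  — 12 sets.
Iteration 2 adds 6:
  {c}  = ᶜ of {a,b,d,e}
  {a,b}  = {b} ∪ {a}
  {c,d}  = ᶜ of {a,b,e}
  {a,b,c}  = {b,c} ∪ {a}
  {a,b,c,d}  = {b,c,d} ∪ {a}
  {a,b,c,e}  = {a,b,e} ∪ {b,c}
  — 18 sets.
Iteration 3: 7 new —
  {d}  = ᶜ of {a,b,c,e}
  {e}  = ᶜ of {a,b,c,d}
  {a,c}  = {c} ∪ {a}
  {d,e}  = ᶜ of {a,b,c}
  {a,c,d}  = {c,d} ∪ {a}
  {a,c,e}  = {c} ∪ {a,e}
  {c,d,e}  = ᶜ of {a,b}
  — 25 sets.
Iteration 4 adds 7:
  {a,d}  = {d} ∪ {a}
  {b,d}  = ᶜ of {a,c,e}
  {b,e}  = ᶜ of {a,c,d}
  {c,e}  = {e} ∪ {c}
  {a,b,d}  = {a,b} ∪ {d}
  {b,c,e}  = {e} ∪ {b,c}
  {b,d,e}  = ᶜ of {a,c}
  — 32 sets.
Iteration 5: stable.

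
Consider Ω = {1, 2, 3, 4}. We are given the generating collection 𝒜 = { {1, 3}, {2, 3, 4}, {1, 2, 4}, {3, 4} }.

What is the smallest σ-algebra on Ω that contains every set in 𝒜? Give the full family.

σ(𝒜) = { {}, {1}, {2}, {3}, {4}, {1, 2}, {1, 3}, {1, 4}, {2, 3}, {2, 4}, {3, 4}, {1, 2, 3}, {1, 2, 4}, {1, 3, 4}, {2, 3, 4}, Ω }

Check:
Seed the family with 𝒜 together with ∅ and Ω: { {}, {1, 3}, {3, 4}, {1, 2, 4}, {2, 3, 4}, Ω }.
Pass 1 (5 new):
  {1}  = complement {2, 3, 4}
  {3}  = complement {1, 2, 4}
  {1, 2}  = complement {3, 4}
  {2, 4}  = complement {1, 3}
  {1, 3, 4}  = {3, 4} ∪ {1, 3}
Pass 2: +2 →
  {2}  = complement {1, 3, 4}
  {1, 2, 3}  = {1, 2} ∪ {3}
Pass 3. New:
  {4}  = complement {1, 2, 3}
  {2, 3}  = {3} ∪ {2}
Pass 4: 1 new —
  {1, 4}  = complement {2, 3}
Pass 5: no new sets; the family is a σ-algebra.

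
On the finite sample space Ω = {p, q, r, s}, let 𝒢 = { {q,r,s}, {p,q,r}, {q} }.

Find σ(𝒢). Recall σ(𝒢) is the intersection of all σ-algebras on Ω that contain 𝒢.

σ(𝒢) (16 sets): { {}, {p}, {q}, {r}, {s}, {p,q}, {p,r}, {p,s}, {q,r}, {q,s}, {r,s}, {p,q,r}, {p,q,s}, {p,r,s}, {q,r,s}, Ω }

Check:
Begin from { {}, {q}, {p,q,r}, {q,r,s}, Ω } (that is, 𝒢 plus ∅ and Ω).
Step 1 (3 new):
  {p}  = ᶜ of {q,r,s}
  {s}  = ᶜ of {p,q,r}
  {p,r,s}  = ᶜ of {q}
  [8 total]
Step 2 (3 new):
  {p,q}  = {q} ∪ {p}
  {p,s}  = {s} ∪ {p}
  {q,s}  = {s} ∪ {q}
  [11 total]
Step 3 adds 4:
  {p,r}  = ᶜ of {q,s}
  {q,r}  = ᶜ of {p,s}
  {r,s}  = ᶜ of {p,q}
  {p,q,s}  = {p,s} ∪ {p,q}
  [15 total]
Step 4 adds 1:
  {r}  = ᶜ of {p,q,s}
  [16 total]
Step 5: no new sets; the family is a σ-algebra.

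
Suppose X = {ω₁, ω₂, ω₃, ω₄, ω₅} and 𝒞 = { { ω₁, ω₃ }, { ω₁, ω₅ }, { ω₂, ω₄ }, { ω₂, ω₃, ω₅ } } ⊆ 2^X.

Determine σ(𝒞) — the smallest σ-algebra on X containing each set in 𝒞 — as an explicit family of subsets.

Answer: σ(𝒞) = { ∅, { ω₁ }, { ω₂ }, { ω₃ }, { ω₄ }, { ω₅ }, { ω₁, ω₂ }, { ω₁, ω₃ }, { ω₁, ω₄ }, { ω₁, ω₅ }, { ω₂, ω₃ }, { ω₂, ω₄ }, { ω₂, ω₅ }, { ω₃, ω₄ }, { ω₃, ω₅ }, { ω₄, ω₅ }, { ω₁, ω₂, ω₃ }, { ω₁, ω₂, ω₄ }, { ω₁, ω₂, ω₅ }, { ω₁, ω₃, ω₄ }, { ω₁, ω₃, ω₅ }, { ω₁, ω₄, ω₅ }, { ω₂, ω₃, ω₄ }, { ω₂, ω₃, ω₅ }, { ω₂, ω₄, ω₅ }, { ω₃, ω₄, ω₅ }, { ω₁, ω₂, ω₃, ω₄ }, { ω₁, ω₂, ω₃, ω₅ }, { ω₁, ω₂, ω₄, ω₅ }, { ω₁, ω₃, ω₄, ω₅ }, { ω₂, ω₃, ω₄, ω₅ }, X }

Check:
Begin from { ∅, { ω₁, ω₃ }, { ω₁, ω₅ }, { ω₂, ω₄ }, { ω₂, ω₃, ω₅ }, X } (that is, 𝒞 plus ∅ and X).
Pass 1: +8 →
  { ω₁, ω₄ }  = { ω₂, ω₃, ω₅ }ᶜ
  { ω₁, ω₃, ω₅ }  = { ω₂, ω₄ }ᶜ
  { ω₂, ω₃, ω₄ }  = { ω₁, ω₅ }ᶜ
  { ω₂, ω₄, ω₅ }  = { ω₁, ω₃ }ᶜ
  { ω₁, ω₂, ω₃, ω₄ }  = { ω₁, ω₃ } ∪ { ω₂, ω₄ }
  { ω₁, ω₂, ω₃, ω₅ }  = { ω₂, ω₃, ω₅ } ∪ { ω₁, ω₃ }
  { ω₁, ω₂, ω₄, ω₅ }  = { ω₁, ω₅ } ∪ { ω₂, ω₄ }
  { ω₂, ω₃, ω₄, ω₅ }  = { ω₂, ω₃, ω₅ } ∪ { ω₂, ω₄ }
  — 14 sets.
Pass 2: +8 →
  { ω₁ }  = { ω₂, ω₃, ω₄, ω₅ }ᶜ
  { ω₃ }  = { ω₁, ω₂, ω₄, ω₅ }ᶜ
  { ω₄ }  = { ω₁, ω₂, ω₃, ω₅ }ᶜ
  { ω₅ }  = { ω₁, ω₂, ω₃, ω₄ }ᶜ
  { ω₁, ω₂, ω₄ }  = { ω₁, ω₄ } ∪ { ω₂, ω₄ }
  { ω₁, ω₃, ω₄ }  = { ω₁, ω₄ } ∪ { ω₁, ω₃ }
  { ω₁, ω₄, ω₅ }  = { ω₁, ω₄ } ∪ { ω₁, ω₅ }
  { ω₁, ω₃, ω₄, ω₅ }  = { ω₁, ω₃, ω₅ } ∪ { ω₁, ω₄ }
  — 22 sets.
Pass 3: +6 →
  { ω₂ }  = { ω₁, ω₃, ω₄, ω₅ }ᶜ
  { ω₂, ω₃ }  = { ω₁, ω₄, ω₅ }ᶜ
  { ω₂, ω₅ }  = { ω₁, ω₃, ω₄ }ᶜ
  { ω₃, ω₄ }  = { ω₃ } ∪ { ω₄ }
  { ω₃, ω₅ }  = { ω₁, ω₂, ω₄ }ᶜ
  { ω₄, ω₅ }  = { ω₅ } ∪ { ω₄ }
  — 28 sets.
Pass 4: 4 new —
  { ω₁, ω₂ }  = { ω₂ } ∪ { ω₁ }
  { ω₁, ω₂, ω₃ }  = { ω₄, ω₅ }ᶜ
  { ω₁, ω₂, ω₅ }  = { ω₃, ω₄ }ᶜ
  { ω₃, ω₄, ω₅ }  = { ω₃, ω₄ } ∪ { ω₅ }
  — 32 sets.
Pass 5: no new sets; the family is a σ-algebra.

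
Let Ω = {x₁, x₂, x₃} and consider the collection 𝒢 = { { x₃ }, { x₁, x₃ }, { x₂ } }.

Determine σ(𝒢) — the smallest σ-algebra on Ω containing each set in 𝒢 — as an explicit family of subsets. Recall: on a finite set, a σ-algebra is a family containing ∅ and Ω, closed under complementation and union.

Begin from { ∅, { x₂ }, { x₃ }, { x₁, x₃ }, Ω } (that is, 𝒢 plus ∅ and Ω).
Step 1 adds 2:
  { x₁, x₂ }  = Ω∖{ x₃ }
  { x₂, x₃ }  = { x₃ } ∪ { x₂ }
  — 7 sets.
Step 2: +1 →
  { x₁ }  = Ω∖{ x₂, x₃ }
  — 8 sets.
Step 3: no new sets; the family is a σ-algebra.

|σ(𝒢)| = 8.  σ(𝒢) = { ∅, { x₁ }, { x₂ }, { x₃ }, { x₁, x₂ }, { x₁, x₃ }, { x₂, x₃ }, Ω }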